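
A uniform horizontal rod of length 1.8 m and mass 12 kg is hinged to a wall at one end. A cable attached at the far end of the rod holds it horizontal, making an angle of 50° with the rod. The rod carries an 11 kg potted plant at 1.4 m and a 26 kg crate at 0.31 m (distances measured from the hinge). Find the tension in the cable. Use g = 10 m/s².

T ≈ 248 N

Choose the hinge as the axis so the unknown hinge reaction has zero arm there.
Beam weight: 12 × 10 = 120 N down at 0.9 m → arm 0.9 m, τ = 120 × 0.9 = 108 N·m clockwise.
Potted plant: 11 × 10 = 110 N down at 1.4 m → arm 1.4 m, τ = 110 × 1.4 = 154 N·m clockwise.
Crate: 26 × 10 = 260 N down at 0.31 m → arm 0.31 m, τ = 260 × 0.31 = 80.6 N·m clockwise.
Total clockwise load moment = 342.6 N·m.
The cable tension T acts at 1.8 m; only its component perpendicular to the rod, T sinθ, produces torque. sin 50° = 0.766.
For rotational equilibrium, T × 1.8 × 0.766 = 342.6, so T = 342.6 / 1.379 = 248 N.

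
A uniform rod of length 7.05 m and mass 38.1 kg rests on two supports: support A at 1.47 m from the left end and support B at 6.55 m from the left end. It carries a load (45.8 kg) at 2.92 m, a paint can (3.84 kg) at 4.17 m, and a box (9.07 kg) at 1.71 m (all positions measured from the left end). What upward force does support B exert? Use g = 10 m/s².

R_B ≈ 310 N

Take moments about support A.
Beam weight: 38.1 × 10 = 381 N down at 3.525 m → arm 2.055 m, τ = 381 × 2.055 = 783 N·m clockwise.
Load: 45.8 × 10 = 458 N down at 2.92 m → arm 1.45 m, τ = 458 × 1.45 = 664.1 N·m clockwise.
Paint can: 3.84 × 10 = 38.4 N down at 4.17 m → arm 2.7 m, τ = 38.4 × 2.7 = 103.7 N·m clockwise.
Box: 9.07 × 10 = 90.7 N down at 1.71 m → arm 0.24 m, τ = 90.7 × 0.24 = 21.77 N·m clockwise.
Net load moment about support A = 1573 N·m clockwise.
Reaction R at support B is upward at 6.55 m, arm 5.08 m → moment R × 5.08 counterclockwise.
Setting net torque to zero: R × 5.08 = 1573 → R = 310 N.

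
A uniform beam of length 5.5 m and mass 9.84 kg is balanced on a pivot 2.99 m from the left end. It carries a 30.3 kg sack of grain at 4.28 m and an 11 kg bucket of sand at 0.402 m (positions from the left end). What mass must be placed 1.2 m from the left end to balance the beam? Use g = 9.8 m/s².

About the pivot (at 2.99 m from the left end):
Beam weight: 9.84 × 9.8 = 96.43 N down at 2.75 m → arm 0.24 m, τ = 96.43 × 0.24 = 23.14 N·m counterclockwise.
Sack of grain: 30.3 × 9.8 = 296.9 N down at 4.28 m → arm 1.29 m, τ = 296.9 × 1.29 = 383 N·m clockwise.
Bucket of sand: 11 × 9.8 = 107.8 N down at 0.402 m → arm 2.588 m, τ = 107.8 × 2.588 = 279 N·m counterclockwise.
Net moment of known loads = 80.86 N·m clockwise.
An unknown mass m at 1.2 m has arm 1.79 m; its moment is m·g·1.79 counterclockwise.
Setting net torque to zero: m × 9.8 × 1.79 = 80.86 → m = 80.86 / (9.8 × 1.79) = 4.61 kg.

m ≈ 4.61 kg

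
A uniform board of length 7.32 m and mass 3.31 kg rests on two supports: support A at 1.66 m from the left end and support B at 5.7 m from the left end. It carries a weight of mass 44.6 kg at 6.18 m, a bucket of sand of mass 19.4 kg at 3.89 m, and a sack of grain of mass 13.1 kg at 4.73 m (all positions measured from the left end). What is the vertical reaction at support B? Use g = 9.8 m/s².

R_B ≈ 708 N

Taking torques about support A:
Beam weight: 3.31 × 9.8 = 32.44 N down at 3.66 m → arm 2 m, τ = 32.44 × 2 = 64.88 N·m clockwise.
Weight: 44.6 × 9.8 = 437.1 N down at 6.18 m → arm 4.52 m, τ = 437.1 × 4.52 = 1976 N·m clockwise.
Bucket of sand: 19.4 × 9.8 = 190.1 N down at 3.89 m → arm 2.23 m, τ = 190.1 × 2.23 = 423.9 N·m clockwise.
Sack of grain: 13.1 × 9.8 = 128.4 N down at 4.73 m → arm 3.07 m, τ = 128.4 × 3.07 = 394.2 N·m clockwise.
Net load moment about support A = 2859 N·m clockwise.
Reaction R at support B is upward at 5.7 m, arm 4.04 m → moment R × 4.04 counterclockwise.
Balancing moments: R × 4.04 = 2859, giving R = 708 N.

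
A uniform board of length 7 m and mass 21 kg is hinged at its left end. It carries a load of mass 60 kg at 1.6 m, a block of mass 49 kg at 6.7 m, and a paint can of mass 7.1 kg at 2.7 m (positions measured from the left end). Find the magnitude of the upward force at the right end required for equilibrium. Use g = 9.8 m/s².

F ≈ 724 N

Sum moments about the left end (the unknown pivot reaction has zero arm there).
Beam weight: 21 × 9.8 = 205.8 N down at 3.5 m → arm 3.5 m, τ = 205.8 × 3.5 = 720.3 N·m clockwise.
Load: 60 × 9.8 = 588 N down at 1.6 m → arm 1.6 m, τ = 588 × 1.6 = 940.8 N·m clockwise.
Block: 49 × 9.8 = 480.2 N down at 6.7 m → arm 6.7 m, τ = 480.2 × 6.7 = 3217 N·m clockwise.
Paint can: 7.1 × 9.8 = 69.58 N down at 2.7 m → arm 2.7 m, τ = 69.58 × 2.7 = 187.9 N·m clockwise.
Net moment of the loads = 5066 N·m clockwise.
The upward force F acts at the right end, arm 7 m, giving F × 7 counterclockwise.
For rotational equilibrium, F × 7 = 5066, so F = 5066 / 7 = 724 N.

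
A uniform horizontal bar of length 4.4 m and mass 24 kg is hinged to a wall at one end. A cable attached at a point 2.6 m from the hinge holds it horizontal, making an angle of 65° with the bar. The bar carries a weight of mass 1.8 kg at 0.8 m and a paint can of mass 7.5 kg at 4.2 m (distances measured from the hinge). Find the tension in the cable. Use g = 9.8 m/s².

About the hinge:
Beam weight: 24 × 9.8 = 235.2 N down at 2.2 m → arm 2.2 m, τ = 235.2 × 2.2 = 517.4 N·m clockwise.
Weight: 1.8 × 9.8 = 17.64 N down at 0.8 m → arm 0.8 m, τ = 17.64 × 0.8 = 14.11 N·m clockwise.
Paint can: 7.5 × 9.8 = 73.5 N down at 4.2 m → arm 4.2 m, τ = 73.5 × 4.2 = 308.7 N·m clockwise.
Total clockwise load moment = 840.2 N·m.
The cable tension T acts at 2.6 m; only its component perpendicular to the bar, T sinθ, produces torque. sin 65° = 0.9063.
Στ = 0 ⇒ T × 2.6 × 0.9063 = 840.2 ⇒ T = 840.2 / 2.356 = 357 N.

T ≈ 357 N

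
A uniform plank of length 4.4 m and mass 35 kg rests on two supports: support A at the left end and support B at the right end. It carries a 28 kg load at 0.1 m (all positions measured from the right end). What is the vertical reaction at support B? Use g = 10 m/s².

R_B ≈ 449 N

Sum moments about support A (its reaction then has zero moment arm).
Beam weight: 35 × 10 = 350 N down at 2.2 m → arm 2.2 m, τ = 350 × 2.2 = 770 N·m clockwise.
Load: 28 × 10 = 280 N down at 0.1 m → arm 4.3 m, τ = 280 × 4.3 = 1204 N·m clockwise.
Net load moment about support A = 1974 N·m clockwise.
Reaction R at support B is upward at 0 m, arm 4.4 m → moment R × 4.4 counterclockwise.
Setting net torque to zero: R × 4.4 = 1974 → R = 449 N.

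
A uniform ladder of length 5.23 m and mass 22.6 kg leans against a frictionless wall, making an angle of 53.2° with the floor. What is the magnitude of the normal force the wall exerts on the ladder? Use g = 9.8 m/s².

Take moments about the foot of the ladder.
Ladder weight 22.6×9.8 = 221.5 N acts at 2.615 m along the ladder; its horizontal arm is 2.615·cos53.2° = 1.566 m → τ = 346.9 N·m clockwise.
Wall normal N acts horizontally at the top; its moment arm is the height L sinθ = 5.23·sin53.2° = 4.188 m, counterclockwise.
Balancing moments: N × 4.188 = 346.9, giving N = 82.8 N.

N_wall ≈ 82.8 N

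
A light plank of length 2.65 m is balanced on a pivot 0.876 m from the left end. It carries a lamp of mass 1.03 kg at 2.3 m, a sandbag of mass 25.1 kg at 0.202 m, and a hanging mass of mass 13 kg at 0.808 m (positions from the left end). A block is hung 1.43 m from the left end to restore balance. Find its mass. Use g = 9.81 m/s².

Taking torques about the pivot (at 0.876 m from the left end):
Lamp: 1.03 × 9.81 = 10.1 N down at 2.3 m → arm 1.424 m, τ = 10.1 × 1.424 = 14.38 N·m clockwise.
Sandbag: 25.1 × 9.81 = 246.2 N down at 0.202 m → arm 0.674 m, τ = 246.2 × 0.674 = 165.9 N·m counterclockwise.
Hanging mass: 13 × 9.81 = 127.5 N down at 0.808 m → arm 0.068 m, τ = 127.5 × 0.068 = 8.67 N·m counterclockwise.
Net moment of known loads = 160.2 N·m counterclockwise.
An unknown mass m at 1.43 m has arm 0.554 m; its moment is m·g·0.554 clockwise.
Setting net torque to zero: m × 9.81 × 0.554 = 160.2 → m = 160.2 / (9.81 × 0.554) = 29.5 kg.

m ≈ 29.5 kg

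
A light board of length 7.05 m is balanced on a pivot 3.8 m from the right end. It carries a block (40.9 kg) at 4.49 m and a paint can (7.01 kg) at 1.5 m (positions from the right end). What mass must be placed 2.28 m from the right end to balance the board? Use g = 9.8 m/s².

Taking torques about the pivot (at 3.8 m from the right end):
Block: 40.9 × 9.8 = 400.8 N down at 4.49 m → arm 0.69 m, τ = 400.8 × 0.69 = 276.6 N·m counterclockwise.
Paint can: 7.01 × 9.8 = 68.7 N down at 1.5 m → arm 2.3 m, τ = 68.7 × 2.3 = 158 N·m clockwise.
Net moment of known loads = 118.6 N·m counterclockwise.
An unknown mass m at 2.28 m has arm 1.52 m; its moment is m·g·1.52 clockwise.
Setting net torque to zero: m × 9.8 × 1.52 = 118.6 → m = 118.6 / (9.8 × 1.52) = 7.96 kg.

m ≈ 7.96 kg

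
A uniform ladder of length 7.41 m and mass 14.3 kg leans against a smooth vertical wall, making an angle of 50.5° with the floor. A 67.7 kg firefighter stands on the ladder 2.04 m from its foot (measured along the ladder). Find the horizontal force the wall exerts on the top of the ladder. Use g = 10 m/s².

N_wall ≈ 213 N

About the foot of the ladder:
Ladder weight 14.3×10 = 143 N acts at 3.705 m along the ladder; its horizontal arm is 3.705·cos50.5° = 2.357 m → τ = 337.1 N·m clockwise.
Firefighter: 67.7×10 = 677 N at 2.04 m → arm 1.298 m → τ = 878.7 N·m clockwise.
Wall normal N acts horizontally at the top; its moment arm is the height L sinθ = 7.41·sin50.5° = 5.718 m, counterclockwise.
Setting net torque to zero: N × 5.718 = 1216 → N = 213 N.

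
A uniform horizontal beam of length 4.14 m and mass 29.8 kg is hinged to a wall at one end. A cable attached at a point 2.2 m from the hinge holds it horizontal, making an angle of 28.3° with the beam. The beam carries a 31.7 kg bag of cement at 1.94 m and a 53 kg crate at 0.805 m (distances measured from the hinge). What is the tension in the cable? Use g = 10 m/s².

Take moments about the hinge.
Beam weight: 29.8 × 10 = 298 N down at 2.07 m → arm 2.07 m, τ = 298 × 2.07 = 616.9 N·m clockwise.
Bag of cement: 31.7 × 10 = 317 N down at 1.94 m → arm 1.94 m, τ = 317 × 1.94 = 615 N·m clockwise.
Crate: 53 × 10 = 530 N down at 0.805 m → arm 0.805 m, τ = 530 × 0.805 = 426.7 N·m clockwise.
Total clockwise load moment = 1659 N·m.
The cable tension T acts at 2.2 m; only its component perpendicular to the beam, T sinθ, produces torque. sin 28.3° = 0.4741.
Setting net torque to zero: T × 2.2 × 0.4741 = 1659 → T = 1659 / 1.043 = 1590 N.

T ≈ 1590 N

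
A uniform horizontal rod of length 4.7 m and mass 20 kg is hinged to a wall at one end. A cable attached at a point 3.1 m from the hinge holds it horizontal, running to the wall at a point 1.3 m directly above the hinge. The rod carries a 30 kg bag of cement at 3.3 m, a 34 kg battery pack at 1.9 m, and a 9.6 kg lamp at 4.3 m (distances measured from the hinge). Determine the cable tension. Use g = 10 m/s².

T ≈ 2100 N

Choose the hinge as the axis so the unknown hinge reaction has zero arm there.
Beam weight: 20 × 10 = 200 N down at 2.35 m → arm 2.35 m, τ = 200 × 2.35 = 470 N·m clockwise.
Bag of cement: 30 × 10 = 300 N down at 3.3 m → arm 3.3 m, τ = 300 × 3.3 = 990 N·m clockwise.
Battery pack: 34 × 10 = 340 N down at 1.9 m → arm 1.9 m, τ = 340 × 1.9 = 646 N·m clockwise.
Lamp: 9.6 × 10 = 96 N down at 4.3 m → arm 4.3 m, τ = 96 × 4.3 = 412.8 N·m clockwise.
Total clockwise load moment = 2519 N·m.
The cable tension T acts at 3.1 m; only its component perpendicular to the rod, T sinθ, produces torque. sinθ = h/√(h²+d²) = 1.3/√(1.3²+3.1²) = 0.3867.
For rotational equilibrium, T × 3.1 × 0.3867 = 2519, so T = 2519 / 1.199 = 2100 N.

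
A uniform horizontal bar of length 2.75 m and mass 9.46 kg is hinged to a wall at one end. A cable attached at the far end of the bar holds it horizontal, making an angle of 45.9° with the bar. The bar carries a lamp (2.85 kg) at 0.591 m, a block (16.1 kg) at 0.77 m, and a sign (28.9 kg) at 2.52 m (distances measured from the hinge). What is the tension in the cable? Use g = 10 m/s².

About the hinge:
Beam weight: 9.46 × 10 = 94.6 N down at 1.375 m → arm 1.375 m, τ = 94.6 × 1.375 = 130.1 N·m clockwise.
Lamp: 2.85 × 10 = 28.5 N down at 0.591 m → arm 0.591 m, τ = 28.5 × 0.591 = 16.84 N·m clockwise.
Block: 16.1 × 10 = 161 N down at 0.77 m → arm 0.77 m, τ = 161 × 0.77 = 124 N·m clockwise.
Sign: 28.9 × 10 = 289 N down at 2.52 m → arm 2.52 m, τ = 289 × 2.52 = 728.3 N·m clockwise.
Total clockwise load moment = 999.2 N·m.
The cable tension T acts at 2.75 m; only its component perpendicular to the bar, T sinθ, produces torque. sin 45.9° = 0.7181.
Setting net torque to zero: T × 2.75 × 0.7181 = 999.2 → T = 999.2 / 1.975 = 506 N.

T ≈ 506 N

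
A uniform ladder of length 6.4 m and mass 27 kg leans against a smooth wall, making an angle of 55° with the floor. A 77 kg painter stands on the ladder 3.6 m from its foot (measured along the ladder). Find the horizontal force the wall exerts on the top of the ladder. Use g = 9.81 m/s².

Take moments about the foot of the ladder.
Ladder weight 27×9.81 = 264.9 N acts at 3.2 m along the ladder; its horizontal arm is 3.2·cos55° = 1.835 m → τ = 486.1 N·m clockwise.
Painter: 77×9.81 = 755.4 N at 3.6 m → arm 2.065 m → τ = 1560 N·m clockwise.
Wall normal N acts horizontally at the top; its moment arm is the height L sinθ = 6.4·sin55° = 5.243 m, counterclockwise.
Balancing moments: N × 5.243 = 2046, giving N = 390 N.

N_wall ≈ 390 N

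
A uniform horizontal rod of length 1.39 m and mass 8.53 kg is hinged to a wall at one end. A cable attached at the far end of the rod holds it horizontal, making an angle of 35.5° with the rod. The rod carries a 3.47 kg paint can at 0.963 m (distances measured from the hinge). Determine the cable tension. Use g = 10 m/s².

T ≈ 115 N

Take moments about the hinge.
Beam weight: 8.53 × 10 = 85.3 N down at 0.695 m → arm 0.695 m, τ = 85.3 × 0.695 = 59.28 N·m clockwise.
Paint can: 3.47 × 10 = 34.7 N down at 0.963 m → arm 0.963 m, τ = 34.7 × 0.963 = 33.42 N·m clockwise.
Total clockwise load moment = 92.7 N·m.
The cable tension T acts at 1.39 m; only its component perpendicular to the rod, T sinθ, produces torque. sin 35.5° = 0.5807.
Στ = 0 ⇒ T × 1.39 × 0.5807 = 92.7 ⇒ T = 92.7 / 0.8072 = 115 N.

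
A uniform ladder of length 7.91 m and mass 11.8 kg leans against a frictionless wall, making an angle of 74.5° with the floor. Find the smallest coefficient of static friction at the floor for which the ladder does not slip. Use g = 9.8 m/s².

Choose the foot of the ladder as the axis so the floor normal and friction both act there and drop out.
Ladder weight 11.8×9.8 = 115.6 N acts at 3.955 m along the ladder; its horizontal arm is 3.955·cos74.5° = 1.057 m → τ = 122.2 N·m clockwise.
Wall normal N acts horizontally at the top; its moment arm is the height L sinθ = 7.91·sin74.5° = 7.622 m, counterclockwise.
Balancing moments: N × 7.622 = 122.2, giving N = 16.03 N.
ΣFx = 0 ⇒ f = N_wall = 16.03 N. ΣFy = 0 ⇒ N_floor = 115.6 N.
μ_min = f / N_floor = 16.03 / 115.6 = 0.139.

μ_min ≈ 0.139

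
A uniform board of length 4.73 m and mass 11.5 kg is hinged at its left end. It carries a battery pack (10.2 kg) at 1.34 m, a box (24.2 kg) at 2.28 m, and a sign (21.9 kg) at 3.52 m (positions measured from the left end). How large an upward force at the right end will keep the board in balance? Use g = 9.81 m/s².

F ≈ 359 N

Take moments about the left end.
Beam weight: 11.5 × 9.81 = 112.8 N down at 2.365 m → arm 2.365 m, τ = 112.8 × 2.365 = 266.8 N·m clockwise.
Battery pack: 10.2 × 9.81 = 100.1 N down at 1.34 m → arm 1.34 m, τ = 100.1 × 1.34 = 134.1 N·m clockwise.
Box: 24.2 × 9.81 = 237.4 N down at 2.28 m → arm 2.28 m, τ = 237.4 × 2.28 = 541.3 N·m clockwise.
Sign: 21.9 × 9.81 = 214.8 N down at 3.52 m → arm 3.52 m, τ = 214.8 × 3.52 = 756.1 N·m clockwise.
Net moment of the loads = 1698 N·m clockwise.
The upward force F acts at the right end, arm 4.73 m, giving F × 4.73 counterclockwise.
Setting net torque to zero: F × 4.73 = 1698 → F = 1698 / 4.73 = 359 N.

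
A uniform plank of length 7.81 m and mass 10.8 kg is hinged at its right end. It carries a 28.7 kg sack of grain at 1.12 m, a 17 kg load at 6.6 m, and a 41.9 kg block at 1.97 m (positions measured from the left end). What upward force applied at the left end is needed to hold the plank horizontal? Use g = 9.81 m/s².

Taking torques about the right end:
Beam weight: 10.8 × 9.81 = 105.9 N down at 3.905 m → arm 3.905 m, τ = 105.9 × 3.905 = 413.5 N·m counterclockwise.
Sack of grain: 28.7 × 9.81 = 281.5 N down at 1.12 m → arm 6.69 m, τ = 281.5 × 6.69 = 1883 N·m counterclockwise.
Load: 17 × 9.81 = 166.8 N down at 6.6 m → arm 1.21 m, τ = 166.8 × 1.21 = 201.8 N·m counterclockwise.
Block: 41.9 × 9.81 = 411 N down at 1.97 m → arm 5.84 m, τ = 411 × 5.84 = 2400 N·m counterclockwise.
Net moment of the loads = 4898 N·m counterclockwise.
The upward force F acts at the left end, arm 7.81 m, giving F × 7.81 clockwise.
Balancing moments: F × 7.81 = 4898, giving F = 4898 / 7.81 = 627 N.

F ≈ 627 N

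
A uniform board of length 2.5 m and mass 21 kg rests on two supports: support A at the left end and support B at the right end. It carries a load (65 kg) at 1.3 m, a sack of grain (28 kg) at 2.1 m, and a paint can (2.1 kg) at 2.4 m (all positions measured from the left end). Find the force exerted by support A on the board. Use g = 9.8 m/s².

Take moments about support B.
Beam weight: 21 × 9.8 = 205.8 N down at 1.25 m → arm 1.25 m, τ = 205.8 × 1.25 = 257.2 N·m counterclockwise.
Load: 65 × 9.8 = 637 N down at 1.3 m → arm 1.2 m, τ = 637 × 1.2 = 764.4 N·m counterclockwise.
Sack of grain: 28 × 9.8 = 274.4 N down at 2.1 m → arm 0.4 m, τ = 274.4 × 0.4 = 109.8 N·m counterclockwise.
Paint can: 2.1 × 9.8 = 20.58 N down at 2.4 m → arm 0.1 m, τ = 20.58 × 0.1 = 2.058 N·m counterclockwise.
Net load moment about support B = 1133 N·m counterclockwise.
Reaction R at support A is upward at 0 m, arm 2.5 m → moment R × 2.5 clockwise.
Setting net torque to zero: R × 2.5 = 1133 → R = 453 N.

R_A ≈ 453 N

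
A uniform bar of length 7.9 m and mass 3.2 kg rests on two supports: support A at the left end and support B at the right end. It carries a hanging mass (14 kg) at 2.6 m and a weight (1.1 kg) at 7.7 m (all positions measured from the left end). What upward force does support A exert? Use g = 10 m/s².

R_A ≈ 110 N

Sum moments about support B (its reaction then has zero moment arm).
Beam weight: 3.2 × 10 = 32 N down at 3.95 m → arm 3.95 m, τ = 32 × 3.95 = 126.4 N·m counterclockwise.
Hanging mass: 14 × 10 = 140 N down at 2.6 m → arm 5.3 m, τ = 140 × 5.3 = 742 N·m counterclockwise.
Weight: 1.1 × 10 = 11 N down at 7.7 m → arm 0.2 m, τ = 11 × 0.2 = 2.2 N·m counterclockwise.
Net load moment about support B = 870.6 N·m counterclockwise.
Reaction R at support A is upward at 0 m, arm 7.9 m → moment R × 7.9 clockwise.
Balancing moments: R × 7.9 = 870.6, giving R = 110 N.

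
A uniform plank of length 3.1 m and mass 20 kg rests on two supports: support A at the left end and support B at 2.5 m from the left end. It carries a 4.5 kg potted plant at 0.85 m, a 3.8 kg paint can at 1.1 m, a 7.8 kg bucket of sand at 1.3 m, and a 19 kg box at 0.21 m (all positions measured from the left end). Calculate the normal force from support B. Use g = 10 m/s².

R_B ≈ 213 N

Sum moments about support A (its reaction then has zero moment arm).
Beam weight: 20 × 10 = 200 N down at 1.55 m → arm 1.55 m, τ = 200 × 1.55 = 310 N·m clockwise.
Potted plant: 4.5 × 10 = 45 N down at 0.85 m → arm 0.85 m, τ = 45 × 0.85 = 38.25 N·m clockwise.
Paint can: 3.8 × 10 = 38 N down at 1.1 m → arm 1.1 m, τ = 38 × 1.1 = 41.8 N·m clockwise.
Bucket of sand: 7.8 × 10 = 78 N down at 1.3 m → arm 1.3 m, τ = 78 × 1.3 = 101.4 N·m clockwise.
Box: 19 × 10 = 190 N down at 0.21 m → arm 0.21 m, τ = 190 × 0.21 = 39.9 N·m clockwise.
Net load moment about support A = 531.4 N·m clockwise.
Reaction R at support B is upward at 2.5 m, arm 2.5 m → moment R × 2.5 counterclockwise.
Στ = 0 ⇒ R × 2.5 = 531.4 ⇒ R = 213 N.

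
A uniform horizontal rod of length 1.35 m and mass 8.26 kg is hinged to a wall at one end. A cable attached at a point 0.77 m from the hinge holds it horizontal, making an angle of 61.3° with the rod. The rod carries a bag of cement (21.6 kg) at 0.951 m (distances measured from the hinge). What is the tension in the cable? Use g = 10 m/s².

T ≈ 387 N

Sum moments about the hinge (the unknown hinge reaction has zero arm there).
Beam weight: 8.26 × 10 = 82.6 N down at 0.675 m → arm 0.675 m, τ = 82.6 × 0.675 = 55.76 N·m clockwise.
Bag of cement: 21.6 × 10 = 216 N down at 0.951 m → arm 0.951 m, τ = 216 × 0.951 = 205.4 N·m clockwise.
Total clockwise load moment = 261.2 N·m.
The cable tension T acts at 0.77 m; only its component perpendicular to the rod, T sinθ, produces torque. sin 61.3° = 0.8771.
For rotational equilibrium, T × 0.77 × 0.8771 = 261.2, so T = 261.2 / 0.6754 = 387 N.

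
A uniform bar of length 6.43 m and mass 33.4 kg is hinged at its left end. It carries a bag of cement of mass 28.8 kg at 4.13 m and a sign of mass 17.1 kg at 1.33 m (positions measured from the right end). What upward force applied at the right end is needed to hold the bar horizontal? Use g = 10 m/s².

F ≈ 406 N

Take moments about the left end.
Beam weight: 33.4 × 10 = 334 N down at 3.215 m → arm 3.215 m, τ = 334 × 3.215 = 1074 N·m clockwise.
Bag of cement: 28.8 × 10 = 288 N down at 4.13 m → arm 2.3 m, τ = 288 × 2.3 = 662.4 N·m clockwise.
Sign: 17.1 × 10 = 171 N down at 1.33 m → arm 5.1 m, τ = 171 × 5.1 = 872.1 N·m clockwise.
Net moment of the loads = 2608 N·m clockwise.
The upward force F acts at the right end, arm 6.43 m, giving F × 6.43 counterclockwise.
Στ = 0 ⇒ F × 6.43 = 2608 ⇒ F = 2608 / 6.43 = 406 N.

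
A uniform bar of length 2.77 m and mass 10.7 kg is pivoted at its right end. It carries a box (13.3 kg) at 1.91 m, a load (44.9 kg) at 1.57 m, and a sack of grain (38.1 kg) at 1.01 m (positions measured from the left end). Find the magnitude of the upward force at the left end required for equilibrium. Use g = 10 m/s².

Choose the right end as the axis so the unknown pivot reaction has zero arm there.
Beam weight: 10.7 × 10 = 107 N down at 1.385 m → arm 1.385 m, τ = 107 × 1.385 = 148.2 N·m counterclockwise.
Box: 13.3 × 10 = 133 N down at 1.91 m → arm 0.86 m, τ = 133 × 0.86 = 114.4 N·m counterclockwise.
Load: 44.9 × 10 = 449 N down at 1.57 m → arm 1.2 m, τ = 449 × 1.2 = 538.8 N·m counterclockwise.
Sack of grain: 38.1 × 10 = 381 N down at 1.01 m → arm 1.76 m, τ = 381 × 1.76 = 670.6 N·m counterclockwise.
Net moment of the loads = 1472 N·m counterclockwise.
The upward force F acts at the left end, arm 2.77 m, giving F × 2.77 clockwise.
Balancing moments: F × 2.77 = 1472, giving F = 1472 / 2.77 = 531 N.

F ≈ 531 N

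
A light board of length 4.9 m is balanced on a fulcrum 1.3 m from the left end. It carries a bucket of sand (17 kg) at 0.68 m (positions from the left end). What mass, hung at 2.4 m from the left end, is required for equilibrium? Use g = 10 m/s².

m ≈ 9.58 kg

Taking torques about the fulcrum (at 1.3 m from the left end):
Bucket of sand: 17 × 10 = 170 N down at 0.68 m → arm 0.62 m, τ = 170 × 0.62 = 105.4 N·m counterclockwise.
Net moment of known loads = 105.4 N·m counterclockwise.
An unknown mass m at 2.4 m has arm 1.1 m; its moment is m·g·1.1 clockwise.
Στ = 0 ⇒ m × 10 × 1.1 = 105.4 ⇒ m = 105.4 / (10 × 1.1) = 9.58 kg.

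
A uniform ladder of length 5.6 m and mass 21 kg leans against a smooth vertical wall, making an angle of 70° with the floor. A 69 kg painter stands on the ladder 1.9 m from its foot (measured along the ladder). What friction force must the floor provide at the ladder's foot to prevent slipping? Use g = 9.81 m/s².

Choose the foot of the ladder as the axis so the floor normal and friction both act there and drop out.
Ladder weight 21×9.81 = 206 N acts at 2.8 m along the ladder; its horizontal arm is 2.8·cos70° = 0.9577 m → τ = 197.3 N·m clockwise.
Painter: 69×9.81 = 676.9 N at 1.9 m → arm 0.6498 m → τ = 439.8 N·m clockwise.
Wall normal N acts horizontally at the top; its moment arm is the height L sinθ = 5.6·sin70° = 5.262 m, counterclockwise.
Balancing moments: N × 5.262 = 637.1, giving N = 121 N.
ΣFx = 0: friction at the foot balances the wall's push, so f = N_wall = 121 N.

f ≈ 121 N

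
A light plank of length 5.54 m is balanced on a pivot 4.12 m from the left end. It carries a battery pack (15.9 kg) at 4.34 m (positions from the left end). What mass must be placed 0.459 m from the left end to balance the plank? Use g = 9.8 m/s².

Sum moments about the pivot (at 4.12 m from the left end) (the support reaction has zero arm there).
Battery pack: 15.9 × 9.8 = 155.8 N down at 4.34 m → arm 0.22 m, τ = 155.8 × 0.22 = 34.28 N·m clockwise.
Net moment of known loads = 34.28 N·m clockwise.
An unknown mass m at 0.459 m has arm 3.661 m; its moment is m·g·3.661 counterclockwise.
Balancing moments: m × 9.8 × 3.661 = 34.28, giving m = 34.28 / (9.8 × 3.661) = 0.955 kg.

m ≈ 0.955 kg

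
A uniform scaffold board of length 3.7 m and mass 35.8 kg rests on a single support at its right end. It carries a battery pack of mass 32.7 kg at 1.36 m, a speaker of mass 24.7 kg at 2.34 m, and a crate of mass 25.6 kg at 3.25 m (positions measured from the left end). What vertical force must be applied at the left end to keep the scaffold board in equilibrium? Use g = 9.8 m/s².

Sum moments about the right end (the unknown pivot reaction has zero arm there).
Beam weight: 35.8 × 9.8 = 350.8 N down at 1.85 m → arm 1.85 m, τ = 350.8 × 1.85 = 649 N·m counterclockwise.
Battery pack: 32.7 × 9.8 = 320.5 N down at 1.36 m → arm 2.34 m, τ = 320.5 × 2.34 = 750 N·m counterclockwise.
Speaker: 24.7 × 9.8 = 242.1 N down at 2.34 m → arm 1.36 m, τ = 242.1 × 1.36 = 329.3 N·m counterclockwise.
Crate: 25.6 × 9.8 = 250.9 N down at 3.25 m → arm 0.45 m, τ = 250.9 × 0.45 = 112.9 N·m counterclockwise.
Net moment of the loads = 1841 N·m counterclockwise.
The upward force F acts at the left end, arm 3.7 m, giving F × 3.7 clockwise.
For rotational equilibrium, F × 3.7 = 1841, so F = 1841 / 3.7 = 498 N.

F ≈ 498 N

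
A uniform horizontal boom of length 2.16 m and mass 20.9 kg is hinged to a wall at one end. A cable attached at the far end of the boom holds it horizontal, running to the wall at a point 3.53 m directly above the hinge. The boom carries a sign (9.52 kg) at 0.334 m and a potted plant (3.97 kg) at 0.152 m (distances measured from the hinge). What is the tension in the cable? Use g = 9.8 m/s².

T ≈ 140 N

About the hinge:
Beam weight: 20.9 × 9.8 = 204.8 N down at 1.08 m → arm 1.08 m, τ = 204.8 × 1.08 = 221.2 N·m clockwise.
Sign: 9.52 × 9.8 = 93.3 N down at 0.334 m → arm 0.334 m, τ = 93.3 × 0.334 = 31.16 N·m clockwise.
Potted plant: 3.97 × 9.8 = 38.91 N down at 0.152 m → arm 0.152 m, τ = 38.91 × 0.152 = 5.914 N·m clockwise.
Total clockwise load moment = 258.3 N·m.
The cable tension T acts at 2.16 m; only its component perpendicular to the boom, T sinθ, produces torque. sinθ = h/√(h²+d²) = 3.53/√(3.53²+2.16²) = 0.853.
Balancing moments: T × 2.16 × 0.853 = 258.3, giving T = 258.3 / 1.842 = 140 N.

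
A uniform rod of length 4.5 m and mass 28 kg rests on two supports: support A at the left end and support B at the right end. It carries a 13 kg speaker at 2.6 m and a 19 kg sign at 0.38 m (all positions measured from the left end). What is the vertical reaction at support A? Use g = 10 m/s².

Choose support B as the axis so its reaction then has zero moment arm.
Beam weight: 28 × 10 = 280 N down at 2.25 m → arm 2.25 m, τ = 280 × 2.25 = 630 N·m counterclockwise.
Speaker: 13 × 10 = 130 N down at 2.6 m → arm 1.9 m, τ = 130 × 1.9 = 247 N·m counterclockwise.
Sign: 19 × 10 = 190 N down at 0.38 m → arm 4.12 m, τ = 190 × 4.12 = 782.8 N·m counterclockwise.
Net load moment about support B = 1660 N·m counterclockwise.
Reaction R at support A is upward at 0 m, arm 4.5 m → moment R × 4.5 clockwise.
Στ = 0 ⇒ R × 4.5 = 1660 ⇒ R = 369 N.

R_A ≈ 369 N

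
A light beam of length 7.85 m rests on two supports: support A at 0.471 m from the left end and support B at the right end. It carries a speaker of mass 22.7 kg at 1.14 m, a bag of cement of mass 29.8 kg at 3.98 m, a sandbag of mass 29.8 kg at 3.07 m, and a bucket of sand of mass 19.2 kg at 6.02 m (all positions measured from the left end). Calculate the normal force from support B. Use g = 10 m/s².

Taking torques about support A:
Speaker: 22.7 × 10 = 227 N down at 1.14 m → arm 0.669 m, τ = 227 × 0.669 = 151.9 N·m clockwise.
Bag of cement: 29.8 × 10 = 298 N down at 3.98 m → arm 3.509 m, τ = 298 × 3.509 = 1046 N·m clockwise.
Sandbag: 29.8 × 10 = 298 N down at 3.07 m → arm 2.599 m, τ = 298 × 2.599 = 774.5 N·m clockwise.
Bucket of sand: 19.2 × 10 = 192 N down at 6.02 m → arm 5.549 m, τ = 192 × 5.549 = 1065 N·m clockwise.
Net load moment about support A = 3037 N·m clockwise.
Reaction R at support B is upward at 7.85 m, arm 7.379 m → moment R × 7.379 counterclockwise.
For rotational equilibrium, R × 7.379 = 3037, so R = 412 N.

R_B ≈ 412 N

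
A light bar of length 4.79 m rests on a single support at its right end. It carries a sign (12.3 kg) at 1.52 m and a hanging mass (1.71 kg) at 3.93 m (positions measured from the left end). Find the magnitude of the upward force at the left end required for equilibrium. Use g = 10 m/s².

F ≈ 87 N

Take moments about the right end.
Sign: 12.3 × 10 = 123 N down at 1.52 m → arm 3.27 m, τ = 123 × 3.27 = 402.2 N·m counterclockwise.
Hanging mass: 1.71 × 10 = 17.1 N down at 3.93 m → arm 0.86 m, τ = 17.1 × 0.86 = 14.71 N·m counterclockwise.
Net moment of the loads = 416.9 N·m counterclockwise.
The upward force F acts at the left end, arm 4.79 m, giving F × 4.79 clockwise.
Setting net torque to zero: F × 4.79 = 416.9 → F = 416.9 / 4.79 = 87 N.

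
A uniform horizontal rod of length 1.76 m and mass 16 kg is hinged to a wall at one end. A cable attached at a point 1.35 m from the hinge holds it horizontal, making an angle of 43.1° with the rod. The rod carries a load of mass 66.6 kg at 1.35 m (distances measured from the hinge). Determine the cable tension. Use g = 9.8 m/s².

T ≈ 1100 N

Choose the hinge as the axis so the unknown hinge reaction has zero arm there.
Beam weight: 16 × 9.8 = 156.8 N down at 0.88 m → arm 0.88 m, τ = 156.8 × 0.88 = 138 N·m clockwise.
Load: 66.6 × 9.8 = 652.7 N down at 1.35 m → arm 1.35 m, τ = 652.7 × 1.35 = 881.1 N·m clockwise.
Total clockwise load moment = 1019 N·m.
The cable tension T acts at 1.35 m; only its component perpendicular to the rod, T sinθ, produces torque. sin 43.1° = 0.6833.
Στ = 0 ⇒ T × 1.35 × 0.6833 = 1019 ⇒ T = 1019 / 0.9225 = 1100 N.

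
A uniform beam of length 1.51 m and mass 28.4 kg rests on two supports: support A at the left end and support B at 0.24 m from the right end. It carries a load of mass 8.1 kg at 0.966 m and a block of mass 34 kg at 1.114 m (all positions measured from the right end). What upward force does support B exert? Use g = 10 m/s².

Choose support A as the axis so its reaction then has zero moment arm.
Beam weight: 28.4 × 10 = 284 N down at 0.755 m → arm 0.755 m, τ = 284 × 0.755 = 214.4 N·m clockwise.
Load: 8.1 × 10 = 81 N down at 0.966 m → arm 0.544 m, τ = 81 × 0.544 = 44.06 N·m clockwise.
Block: 34 × 10 = 340 N down at 1.114 m → arm 0.396 m, τ = 340 × 0.396 = 134.6 N·m clockwise.
Net load moment about support A = 393.1 N·m clockwise.
Reaction R at support B is upward at 0.24 m, arm 1.27 m → moment R × 1.27 counterclockwise.
Setting net torque to zero: R × 1.27 = 393.1 → R = 310 N.

R_B ≈ 310 N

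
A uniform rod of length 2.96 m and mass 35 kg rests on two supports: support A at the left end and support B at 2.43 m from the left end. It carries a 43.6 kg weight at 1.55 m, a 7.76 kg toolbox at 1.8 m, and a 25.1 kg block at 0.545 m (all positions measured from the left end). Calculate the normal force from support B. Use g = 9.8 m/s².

R_B ≈ 593 N

About support A:
Beam weight: 35 × 9.8 = 343 N down at 1.48 m → arm 1.48 m, τ = 343 × 1.48 = 507.6 N·m clockwise.
Weight: 43.6 × 9.8 = 427.3 N down at 1.55 m → arm 1.55 m, τ = 427.3 × 1.55 = 662.3 N·m clockwise.
Toolbox: 7.76 × 9.8 = 76.05 N down at 1.8 m → arm 1.8 m, τ = 76.05 × 1.8 = 136.9 N·m clockwise.
Block: 25.1 × 9.8 = 246 N down at 0.545 m → arm 0.545 m, τ = 246 × 0.545 = 134.1 N·m clockwise.
Net load moment about support A = 1441 N·m clockwise.
Reaction R at support B is upward at 2.43 m, arm 2.43 m → moment R × 2.43 counterclockwise.
Στ = 0 ⇒ R × 2.43 = 1441 ⇒ R = 593 N.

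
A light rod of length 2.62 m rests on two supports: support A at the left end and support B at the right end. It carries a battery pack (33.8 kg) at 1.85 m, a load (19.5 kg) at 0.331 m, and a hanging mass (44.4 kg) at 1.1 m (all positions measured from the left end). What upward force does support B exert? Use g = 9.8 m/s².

R_B ≈ 441 N

Choose support A as the axis so its reaction then has zero moment arm.
Battery pack: 33.8 × 9.8 = 331.2 N down at 1.85 m → arm 1.85 m, τ = 331.2 × 1.85 = 612.7 N·m clockwise.
Load: 19.5 × 9.8 = 191.1 N down at 0.331 m → arm 0.331 m, τ = 191.1 × 0.331 = 63.25 N·m clockwise.
Hanging mass: 44.4 × 9.8 = 435.1 N down at 1.1 m → arm 1.1 m, τ = 435.1 × 1.1 = 478.6 N·m clockwise.
Net load moment about support A = 1155 N·m clockwise.
Reaction R at support B is upward at 2.62 m, arm 2.62 m → moment R × 2.62 counterclockwise.
Setting net torque to zero: R × 2.62 = 1155 → R = 441 N.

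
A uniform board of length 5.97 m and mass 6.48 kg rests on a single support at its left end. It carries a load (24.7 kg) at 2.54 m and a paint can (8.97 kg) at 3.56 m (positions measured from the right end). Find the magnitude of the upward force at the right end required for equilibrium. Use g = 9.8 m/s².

Sum moments about the left end (the unknown pivot reaction has zero arm there).
Beam weight: 6.48 × 9.8 = 63.5 N down at 2.985 m → arm 2.985 m, τ = 63.5 × 2.985 = 189.5 N·m clockwise.
Load: 24.7 × 9.8 = 242.1 N down at 2.54 m → arm 3.43 m, τ = 242.1 × 3.43 = 830.4 N·m clockwise.
Paint can: 8.97 × 9.8 = 87.91 N down at 3.56 m → arm 2.41 m, τ = 87.91 × 2.41 = 211.9 N·m clockwise.
Net moment of the loads = 1232 N·m clockwise.
The upward force F acts at the right end, arm 5.97 m, giving F × 5.97 counterclockwise.
For rotational equilibrium, F × 5.97 = 1232, so F = 1232 / 5.97 = 206 N.

F ≈ 206 N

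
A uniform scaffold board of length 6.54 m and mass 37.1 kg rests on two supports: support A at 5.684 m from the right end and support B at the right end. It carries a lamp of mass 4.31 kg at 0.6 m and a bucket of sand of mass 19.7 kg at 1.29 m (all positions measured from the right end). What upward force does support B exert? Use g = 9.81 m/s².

R_B ≈ 342 N

Sum moments about support A (its reaction then has zero moment arm).
Beam weight: 37.1 × 9.81 = 364 N down at 3.27 m → arm 2.414 m, τ = 364 × 2.414 = 878.7 N·m clockwise.
Lamp: 4.31 × 9.81 = 42.28 N down at 0.6 m → arm 5.084 m, τ = 42.28 × 5.084 = 215 N·m clockwise.
Bucket of sand: 19.7 × 9.81 = 193.3 N down at 1.29 m → arm 4.394 m, τ = 193.3 × 4.394 = 849.4 N·m clockwise.
Net load moment about support A = 1943 N·m clockwise.
Reaction R at support B is upward at 0 m, arm 5.684 m → moment R × 5.684 counterclockwise.
Balancing moments: R × 5.684 = 1943, giving R = 342 N.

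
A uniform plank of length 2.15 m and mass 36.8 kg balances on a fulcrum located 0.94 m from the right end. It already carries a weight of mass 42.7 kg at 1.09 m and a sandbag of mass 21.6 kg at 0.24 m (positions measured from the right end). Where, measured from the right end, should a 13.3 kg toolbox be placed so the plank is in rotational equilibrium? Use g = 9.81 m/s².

Taking torques about the fulcrum (at 0.94 m from the right end):
Beam weight: 36.8 × 9.81 = 361 N down at 1.075 m → arm 0.135 m, τ = 361 × 0.135 = 48.74 N·m counterclockwise.
Weight: 42.7 × 9.81 = 418.9 N down at 1.09 m → arm 0.15 m, τ = 418.9 × 0.15 = 62.83 N·m counterclockwise.
Sandbag: 21.6 × 9.81 = 211.9 N down at 0.24 m → arm 0.7 m, τ = 211.9 × 0.7 = 148.3 N·m clockwise.
Net moment of existing loads = 36.73 N·m clockwise.
The toolbox weighs 13.3 × 9.81 = 130.5 N and must supply an equal counterclockwise moment, so its lever arm about the fulcrum is 36.73 / 130.5 = 0.281 m.
That puts it at 0.94 + 0.281 = 1.22 m from the right end.

x ≈ 1.22 m from the right end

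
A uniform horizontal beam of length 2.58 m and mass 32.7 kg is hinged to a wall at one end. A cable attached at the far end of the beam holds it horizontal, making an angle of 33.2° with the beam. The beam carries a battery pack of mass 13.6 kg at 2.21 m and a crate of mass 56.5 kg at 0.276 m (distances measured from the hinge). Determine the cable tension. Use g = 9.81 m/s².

T ≈ 610 N

Sum moments about the hinge (the unknown hinge reaction has zero arm there).
Beam weight: 32.7 × 9.81 = 320.8 N down at 1.29 m → arm 1.29 m, τ = 320.8 × 1.29 = 413.8 N·m clockwise.
Battery pack: 13.6 × 9.81 = 133.4 N down at 2.21 m → arm 2.21 m, τ = 133.4 × 2.21 = 294.8 N·m clockwise.
Crate: 56.5 × 9.81 = 554.3 N down at 0.276 m → arm 0.276 m, τ = 554.3 × 0.276 = 153 N·m clockwise.
Total clockwise load moment = 861.6 N·m.
The cable tension T acts at 2.58 m; only its component perpendicular to the beam, T sinθ, produces torque. sin 33.2° = 0.5476.
Setting net torque to zero: T × 2.58 × 0.5476 = 861.6 → T = 861.6 / 1.413 = 610 N.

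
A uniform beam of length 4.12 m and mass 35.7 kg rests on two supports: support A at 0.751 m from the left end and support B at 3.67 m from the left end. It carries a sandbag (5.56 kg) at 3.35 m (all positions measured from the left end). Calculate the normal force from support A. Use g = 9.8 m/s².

R_A ≈ 199 N

Sum moments about support B (its reaction then has zero moment arm).
Beam weight: 35.7 × 9.8 = 349.9 N down at 2.06 m → arm 1.61 m, τ = 349.9 × 1.61 = 563.3 N·m counterclockwise.
Sandbag: 5.56 × 9.8 = 54.49 N down at 3.35 m → arm 0.32 m, τ = 54.49 × 0.32 = 17.44 N·m counterclockwise.
Net load moment about support B = 580.7 N·m counterclockwise.
Reaction R at support A is upward at 0.751 m, arm 2.919 m → moment R × 2.919 clockwise.
Setting net torque to zero: R × 2.919 = 580.7 → R = 199 N.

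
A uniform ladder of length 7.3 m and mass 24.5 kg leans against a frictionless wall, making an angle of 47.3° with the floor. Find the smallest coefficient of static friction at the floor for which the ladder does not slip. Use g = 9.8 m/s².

Take moments about the foot of the ladder.
Ladder weight 24.5×9.8 = 240.1 N acts at 3.65 m along the ladder; its horizontal arm is 3.65·cos47.3° = 2.475 m → τ = 594.2 N·m clockwise.
Wall normal N acts horizontally at the top; its moment arm is the height L sinθ = 7.3·sin47.3° = 5.365 m, counterclockwise.
Setting net torque to zero: N × 5.365 = 594.2 → N = 110.8 N.
ΣFx = 0 ⇒ f = N_wall = 110.8 N. ΣFy = 0 ⇒ N_floor = 240.1 N.
μ_min = f / N_floor = 110.8 / 240.1 = 0.461.

μ_min ≈ 0.461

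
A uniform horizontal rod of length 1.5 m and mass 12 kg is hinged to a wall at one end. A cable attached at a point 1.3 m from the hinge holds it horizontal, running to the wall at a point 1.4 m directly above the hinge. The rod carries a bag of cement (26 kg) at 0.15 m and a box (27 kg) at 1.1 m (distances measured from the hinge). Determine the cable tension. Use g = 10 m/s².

T ≈ 447 N

About the hinge:
Beam weight: 12 × 10 = 120 N down at 0.75 m → arm 0.75 m, τ = 120 × 0.75 = 90 N·m clockwise.
Bag of cement: 26 × 10 = 260 N down at 0.15 m → arm 0.15 m, τ = 260 × 0.15 = 39 N·m clockwise.
Box: 27 × 10 = 270 N down at 1.1 m → arm 1.1 m, τ = 270 × 1.1 = 297 N·m clockwise.
Total clockwise load moment = 426 N·m.
The cable tension T acts at 1.3 m; only its component perpendicular to the rod, T sinθ, produces torque. sinθ = h/√(h²+d²) = 1.4/√(1.4²+1.3²) = 0.7328.
Setting net torque to zero: T × 1.3 × 0.7328 = 426 → T = 426 / 0.9526 = 447 N.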